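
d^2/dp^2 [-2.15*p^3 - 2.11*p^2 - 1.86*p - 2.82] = -12.9*p - 4.22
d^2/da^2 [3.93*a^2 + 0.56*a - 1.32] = 7.86000000000000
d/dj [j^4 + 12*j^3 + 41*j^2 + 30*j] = 4*j^3 + 36*j^2 + 82*j + 30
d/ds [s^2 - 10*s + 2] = 2*s - 10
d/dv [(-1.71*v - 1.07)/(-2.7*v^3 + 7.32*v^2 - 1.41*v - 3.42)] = (-9.234*v^3 + 3.8502*v^2 + 15.6648*v + 4.3395)/(7.29*v^6 - 39.528*v^5 + 61.1964*v^4 - 2.1744*v^3 - 48.0807*v^2 + 9.6444*v + 11.6964)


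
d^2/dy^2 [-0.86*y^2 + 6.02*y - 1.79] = -1.72000000000000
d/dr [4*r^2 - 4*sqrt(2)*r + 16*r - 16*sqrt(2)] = 8*r - 4*sqrt(2) + 16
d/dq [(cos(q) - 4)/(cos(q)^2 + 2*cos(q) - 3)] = (cos(q)^2 - 8*cos(q) - 5)*sin(q)/(cos(q)^2 + 2*cos(q) - 3)^2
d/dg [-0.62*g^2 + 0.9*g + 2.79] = 0.9 - 1.24*g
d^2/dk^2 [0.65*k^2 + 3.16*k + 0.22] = 1.30000000000000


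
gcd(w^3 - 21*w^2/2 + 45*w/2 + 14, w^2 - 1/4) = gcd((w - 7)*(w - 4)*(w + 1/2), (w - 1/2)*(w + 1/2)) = w + 1/2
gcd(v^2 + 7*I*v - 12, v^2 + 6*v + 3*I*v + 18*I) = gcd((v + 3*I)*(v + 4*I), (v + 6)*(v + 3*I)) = v + 3*I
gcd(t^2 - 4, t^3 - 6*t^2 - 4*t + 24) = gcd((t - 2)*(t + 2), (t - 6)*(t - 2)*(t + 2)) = t^2 - 4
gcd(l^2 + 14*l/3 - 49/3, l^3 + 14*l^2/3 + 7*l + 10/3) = 1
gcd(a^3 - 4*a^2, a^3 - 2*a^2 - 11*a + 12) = a - 4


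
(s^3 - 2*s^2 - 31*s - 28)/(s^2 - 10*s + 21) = (s^2 + 5*s + 4)/(s - 3)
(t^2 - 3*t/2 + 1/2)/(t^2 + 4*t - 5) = (t - 1/2)/(t + 5)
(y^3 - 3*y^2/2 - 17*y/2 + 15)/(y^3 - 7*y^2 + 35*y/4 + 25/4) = 2*(y^2 + y - 6)/(2*y^2 - 9*y - 5)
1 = 1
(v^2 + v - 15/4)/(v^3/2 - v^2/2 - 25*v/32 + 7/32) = 8*(4*v^2 + 4*v - 15)/(16*v^3 - 16*v^2 - 25*v + 7)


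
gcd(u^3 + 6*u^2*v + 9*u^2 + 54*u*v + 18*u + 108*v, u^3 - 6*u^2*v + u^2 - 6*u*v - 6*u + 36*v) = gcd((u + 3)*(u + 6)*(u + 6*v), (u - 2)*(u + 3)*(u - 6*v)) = u + 3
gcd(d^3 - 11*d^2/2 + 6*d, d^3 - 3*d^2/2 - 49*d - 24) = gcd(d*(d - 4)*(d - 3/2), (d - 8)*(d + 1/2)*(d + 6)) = 1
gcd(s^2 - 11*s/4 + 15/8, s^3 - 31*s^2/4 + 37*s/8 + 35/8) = s - 5/4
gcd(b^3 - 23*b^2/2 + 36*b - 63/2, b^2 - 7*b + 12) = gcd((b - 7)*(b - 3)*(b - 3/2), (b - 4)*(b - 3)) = b - 3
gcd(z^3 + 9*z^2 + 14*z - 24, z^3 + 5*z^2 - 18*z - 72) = z + 6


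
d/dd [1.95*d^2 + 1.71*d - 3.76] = 3.9*d + 1.71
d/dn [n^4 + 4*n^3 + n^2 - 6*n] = 4*n^3 + 12*n^2 + 2*n - 6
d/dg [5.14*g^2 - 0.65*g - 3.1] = 10.28*g - 0.65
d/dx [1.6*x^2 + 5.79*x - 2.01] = 3.2*x + 5.79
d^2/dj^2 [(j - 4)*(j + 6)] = 2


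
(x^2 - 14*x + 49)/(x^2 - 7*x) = (x - 7)/x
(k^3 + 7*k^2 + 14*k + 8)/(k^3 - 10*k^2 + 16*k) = (k^3 + 7*k^2 + 14*k + 8)/(k*(k^2 - 10*k + 16))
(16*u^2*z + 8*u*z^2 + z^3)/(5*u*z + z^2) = (16*u^2 + 8*u*z + z^2)/(5*u + z)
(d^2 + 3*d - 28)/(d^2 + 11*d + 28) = (d - 4)/(d + 4)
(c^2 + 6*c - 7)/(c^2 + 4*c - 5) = (c + 7)/(c + 5)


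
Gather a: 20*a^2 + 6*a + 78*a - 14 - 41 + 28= 20*a^2 + 84*a - 27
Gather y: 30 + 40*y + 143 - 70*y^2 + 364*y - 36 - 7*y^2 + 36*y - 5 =-77*y^2 + 440*y + 132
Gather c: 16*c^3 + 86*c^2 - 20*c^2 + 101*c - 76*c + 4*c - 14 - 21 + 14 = 16*c^3 + 66*c^2 + 29*c - 21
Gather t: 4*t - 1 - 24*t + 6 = 5 - 20*t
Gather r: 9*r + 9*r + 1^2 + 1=18*r + 2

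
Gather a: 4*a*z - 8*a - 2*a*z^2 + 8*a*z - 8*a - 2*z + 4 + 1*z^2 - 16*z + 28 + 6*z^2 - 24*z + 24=a*(-2*z^2 + 12*z - 16) + 7*z^2 - 42*z + 56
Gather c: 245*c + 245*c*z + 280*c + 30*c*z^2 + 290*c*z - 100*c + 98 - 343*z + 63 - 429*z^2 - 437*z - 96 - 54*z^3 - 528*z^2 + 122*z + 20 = c*(30*z^2 + 535*z + 425) - 54*z^3 - 957*z^2 - 658*z + 85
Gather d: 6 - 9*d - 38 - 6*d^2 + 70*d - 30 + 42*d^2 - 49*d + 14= 36*d^2 + 12*d - 48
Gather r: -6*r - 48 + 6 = -6*r - 42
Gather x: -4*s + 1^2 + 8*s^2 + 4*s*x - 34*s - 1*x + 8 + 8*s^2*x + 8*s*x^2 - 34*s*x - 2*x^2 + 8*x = 8*s^2 - 38*s + x^2*(8*s - 2) + x*(8*s^2 - 30*s + 7) + 9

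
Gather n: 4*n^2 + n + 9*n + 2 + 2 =4*n^2 + 10*n + 4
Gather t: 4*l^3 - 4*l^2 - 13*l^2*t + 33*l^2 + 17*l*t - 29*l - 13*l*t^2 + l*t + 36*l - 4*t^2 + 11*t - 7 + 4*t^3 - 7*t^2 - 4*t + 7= 4*l^3 + 29*l^2 + 7*l + 4*t^3 + t^2*(-13*l - 11) + t*(-13*l^2 + 18*l + 7)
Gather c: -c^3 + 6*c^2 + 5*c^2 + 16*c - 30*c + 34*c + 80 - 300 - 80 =-c^3 + 11*c^2 + 20*c - 300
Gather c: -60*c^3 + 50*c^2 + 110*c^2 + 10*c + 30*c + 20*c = -60*c^3 + 160*c^2 + 60*c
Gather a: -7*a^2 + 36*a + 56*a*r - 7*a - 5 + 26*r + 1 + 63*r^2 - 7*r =-7*a^2 + a*(56*r + 29) + 63*r^2 + 19*r - 4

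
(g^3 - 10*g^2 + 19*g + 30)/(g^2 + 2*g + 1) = (g^2 - 11*g + 30)/(g + 1)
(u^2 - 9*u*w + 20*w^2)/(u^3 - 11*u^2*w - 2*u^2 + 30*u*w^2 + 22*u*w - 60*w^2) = (u - 4*w)/(u^2 - 6*u*w - 2*u + 12*w)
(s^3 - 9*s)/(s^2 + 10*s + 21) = s*(s - 3)/(s + 7)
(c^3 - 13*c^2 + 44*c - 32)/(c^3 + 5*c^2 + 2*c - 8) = (c^2 - 12*c + 32)/(c^2 + 6*c + 8)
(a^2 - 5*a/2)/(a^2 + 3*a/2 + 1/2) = a*(2*a - 5)/(2*a^2 + 3*a + 1)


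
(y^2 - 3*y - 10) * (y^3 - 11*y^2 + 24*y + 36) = y^5 - 14*y^4 + 47*y^3 + 74*y^2 - 348*y - 360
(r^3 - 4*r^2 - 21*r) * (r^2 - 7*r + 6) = r^5 - 11*r^4 + 13*r^3 + 123*r^2 - 126*r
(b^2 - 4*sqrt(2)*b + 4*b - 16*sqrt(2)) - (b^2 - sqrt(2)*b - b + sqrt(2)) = -3*sqrt(2)*b + 5*b - 17*sqrt(2)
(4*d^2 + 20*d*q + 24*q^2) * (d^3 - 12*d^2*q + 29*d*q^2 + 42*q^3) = 4*d^5 - 28*d^4*q - 100*d^3*q^2 + 460*d^2*q^3 + 1536*d*q^4 + 1008*q^5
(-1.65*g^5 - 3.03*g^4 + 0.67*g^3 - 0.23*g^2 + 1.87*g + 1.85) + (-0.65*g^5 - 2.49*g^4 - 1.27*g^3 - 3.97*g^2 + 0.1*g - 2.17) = -2.3*g^5 - 5.52*g^4 - 0.6*g^3 - 4.2*g^2 + 1.97*g - 0.32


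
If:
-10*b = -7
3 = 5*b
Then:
No Solution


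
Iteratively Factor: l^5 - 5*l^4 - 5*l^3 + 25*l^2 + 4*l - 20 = (l - 2)*(l^4 - 3*l^3 - 11*l^2 + 3*l + 10) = (l - 2)*(l + 2)*(l^3 - 5*l^2 - l + 5) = (l - 2)*(l - 1)*(l + 2)*(l^2 - 4*l - 5) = (l - 5)*(l - 2)*(l - 1)*(l + 2)*(l + 1)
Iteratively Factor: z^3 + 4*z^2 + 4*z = (z + 2)*(z^2 + 2*z) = (z + 2)^2*(z)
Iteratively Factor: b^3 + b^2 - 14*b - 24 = (b + 2)*(b^2 - b - 12) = (b + 2)*(b + 3)*(b - 4)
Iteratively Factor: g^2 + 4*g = (g + 4)*(g)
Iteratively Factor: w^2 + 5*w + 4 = (w + 4)*(w + 1)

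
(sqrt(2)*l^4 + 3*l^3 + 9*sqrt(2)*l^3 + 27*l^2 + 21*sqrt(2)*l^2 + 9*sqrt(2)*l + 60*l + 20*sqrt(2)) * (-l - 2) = -sqrt(2)*l^5 - 11*sqrt(2)*l^4 - 3*l^4 - 39*sqrt(2)*l^3 - 33*l^3 - 114*l^2 - 51*sqrt(2)*l^2 - 120*l - 38*sqrt(2)*l - 40*sqrt(2)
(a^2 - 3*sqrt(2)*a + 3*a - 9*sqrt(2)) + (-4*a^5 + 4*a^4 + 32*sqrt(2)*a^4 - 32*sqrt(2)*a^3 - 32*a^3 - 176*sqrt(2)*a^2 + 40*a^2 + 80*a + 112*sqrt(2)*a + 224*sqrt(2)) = -4*a^5 + 4*a^4 + 32*sqrt(2)*a^4 - 32*sqrt(2)*a^3 - 32*a^3 - 176*sqrt(2)*a^2 + 41*a^2 + 83*a + 109*sqrt(2)*a + 215*sqrt(2)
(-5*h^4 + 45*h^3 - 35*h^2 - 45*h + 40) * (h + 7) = -5*h^5 + 10*h^4 + 280*h^3 - 290*h^2 - 275*h + 280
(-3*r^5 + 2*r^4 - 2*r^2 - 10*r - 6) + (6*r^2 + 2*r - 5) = -3*r^5 + 2*r^4 + 4*r^2 - 8*r - 11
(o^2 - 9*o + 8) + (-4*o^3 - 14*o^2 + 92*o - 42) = -4*o^3 - 13*o^2 + 83*o - 34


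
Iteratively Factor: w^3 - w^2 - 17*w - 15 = (w + 1)*(w^2 - 2*w - 15) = (w - 5)*(w + 1)*(w + 3)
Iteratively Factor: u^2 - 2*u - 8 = (u - 4)*(u + 2)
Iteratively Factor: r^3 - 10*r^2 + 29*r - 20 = (r - 4)*(r^2 - 6*r + 5) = (r - 5)*(r - 4)*(r - 1)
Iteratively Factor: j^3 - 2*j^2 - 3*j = (j + 1)*(j^2 - 3*j) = j*(j + 1)*(j - 3)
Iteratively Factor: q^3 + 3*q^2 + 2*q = (q)*(q^2 + 3*q + 2) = q*(q + 2)*(q + 1)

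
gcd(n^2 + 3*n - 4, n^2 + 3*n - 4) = n^2 + 3*n - 4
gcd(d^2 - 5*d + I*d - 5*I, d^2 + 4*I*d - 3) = d + I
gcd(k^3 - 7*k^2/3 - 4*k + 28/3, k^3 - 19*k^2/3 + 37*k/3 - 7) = k - 7/3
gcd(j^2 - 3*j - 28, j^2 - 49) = j - 7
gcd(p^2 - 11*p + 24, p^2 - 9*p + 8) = p - 8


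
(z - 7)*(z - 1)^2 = z^3 - 9*z^2 + 15*z - 7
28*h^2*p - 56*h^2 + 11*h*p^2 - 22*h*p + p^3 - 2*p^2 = (4*h + p)*(7*h + p)*(p - 2)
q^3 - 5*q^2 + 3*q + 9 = (q - 3)^2*(q + 1)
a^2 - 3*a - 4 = (a - 4)*(a + 1)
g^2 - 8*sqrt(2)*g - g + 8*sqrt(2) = (g - 1)*(g - 8*sqrt(2))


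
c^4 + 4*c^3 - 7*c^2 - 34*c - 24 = (c - 3)*(c + 1)*(c + 2)*(c + 4)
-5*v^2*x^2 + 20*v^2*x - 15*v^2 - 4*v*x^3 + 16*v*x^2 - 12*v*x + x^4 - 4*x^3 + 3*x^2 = (-5*v + x)*(v + x)*(x - 3)*(x - 1)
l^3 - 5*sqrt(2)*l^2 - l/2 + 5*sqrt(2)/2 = (l - 5*sqrt(2))*(l - sqrt(2)/2)*(l + sqrt(2)/2)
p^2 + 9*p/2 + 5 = (p + 2)*(p + 5/2)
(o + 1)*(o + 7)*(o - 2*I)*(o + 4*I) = o^4 + 8*o^3 + 2*I*o^3 + 15*o^2 + 16*I*o^2 + 64*o + 14*I*o + 56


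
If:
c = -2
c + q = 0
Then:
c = -2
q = 2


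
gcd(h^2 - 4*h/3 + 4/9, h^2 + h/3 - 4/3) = 1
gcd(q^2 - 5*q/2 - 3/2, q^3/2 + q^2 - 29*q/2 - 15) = 1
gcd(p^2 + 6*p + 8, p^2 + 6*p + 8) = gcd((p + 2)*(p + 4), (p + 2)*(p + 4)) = p^2 + 6*p + 8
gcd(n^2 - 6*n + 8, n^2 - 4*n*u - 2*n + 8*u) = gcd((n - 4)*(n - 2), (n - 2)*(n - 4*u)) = n - 2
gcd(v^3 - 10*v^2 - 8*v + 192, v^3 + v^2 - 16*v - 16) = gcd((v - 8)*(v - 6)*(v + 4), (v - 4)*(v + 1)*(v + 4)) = v + 4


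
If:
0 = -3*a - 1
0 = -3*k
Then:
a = -1/3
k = 0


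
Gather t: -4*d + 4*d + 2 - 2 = 0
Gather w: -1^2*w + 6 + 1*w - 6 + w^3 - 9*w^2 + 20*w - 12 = w^3 - 9*w^2 + 20*w - 12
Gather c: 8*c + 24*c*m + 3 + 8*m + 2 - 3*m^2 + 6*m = c*(24*m + 8) - 3*m^2 + 14*m + 5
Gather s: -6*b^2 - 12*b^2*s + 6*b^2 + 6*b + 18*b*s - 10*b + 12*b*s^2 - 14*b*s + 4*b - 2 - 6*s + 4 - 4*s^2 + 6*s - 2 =s^2*(12*b - 4) + s*(-12*b^2 + 4*b)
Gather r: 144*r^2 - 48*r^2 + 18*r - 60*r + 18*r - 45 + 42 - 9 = 96*r^2 - 24*r - 12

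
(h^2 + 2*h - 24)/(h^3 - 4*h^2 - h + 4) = (h + 6)/(h^2 - 1)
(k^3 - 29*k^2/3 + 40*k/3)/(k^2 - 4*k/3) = (3*k^2 - 29*k + 40)/(3*k - 4)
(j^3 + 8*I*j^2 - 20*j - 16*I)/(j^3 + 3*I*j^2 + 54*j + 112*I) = (j^2 + 6*I*j - 8)/(j^2 + I*j + 56)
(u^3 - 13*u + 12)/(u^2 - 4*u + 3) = u + 4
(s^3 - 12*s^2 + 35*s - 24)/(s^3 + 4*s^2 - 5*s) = (s^2 - 11*s + 24)/(s*(s + 5))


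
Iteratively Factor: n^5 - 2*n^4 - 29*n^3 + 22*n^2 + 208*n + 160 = (n + 1)*(n^4 - 3*n^3 - 26*n^2 + 48*n + 160) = (n - 5)*(n + 1)*(n^3 + 2*n^2 - 16*n - 32) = (n - 5)*(n + 1)*(n + 4)*(n^2 - 2*n - 8) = (n - 5)*(n + 1)*(n + 2)*(n + 4)*(n - 4)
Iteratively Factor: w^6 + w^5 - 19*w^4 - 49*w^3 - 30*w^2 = (w)*(w^5 + w^4 - 19*w^3 - 49*w^2 - 30*w) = w*(w - 5)*(w^4 + 6*w^3 + 11*w^2 + 6*w) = w*(w - 5)*(w + 1)*(w^3 + 5*w^2 + 6*w) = w*(w - 5)*(w + 1)*(w + 3)*(w^2 + 2*w) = w*(w - 5)*(w + 1)*(w + 2)*(w + 3)*(w)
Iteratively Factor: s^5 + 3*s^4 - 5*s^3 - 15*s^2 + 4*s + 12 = (s + 2)*(s^4 + s^3 - 7*s^2 - s + 6) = (s - 2)*(s + 2)*(s^3 + 3*s^2 - s - 3) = (s - 2)*(s + 1)*(s + 2)*(s^2 + 2*s - 3) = (s - 2)*(s + 1)*(s + 2)*(s + 3)*(s - 1)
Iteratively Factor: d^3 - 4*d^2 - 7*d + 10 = (d - 1)*(d^2 - 3*d - 10) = (d - 1)*(d + 2)*(d - 5)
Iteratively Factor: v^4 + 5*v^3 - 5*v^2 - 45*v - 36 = (v + 1)*(v^3 + 4*v^2 - 9*v - 36) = (v + 1)*(v + 3)*(v^2 + v - 12) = (v - 3)*(v + 1)*(v + 3)*(v + 4)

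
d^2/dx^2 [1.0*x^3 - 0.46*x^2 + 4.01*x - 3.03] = 6.0*x - 0.92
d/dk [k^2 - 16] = 2*k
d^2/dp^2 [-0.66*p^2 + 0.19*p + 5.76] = -1.32000000000000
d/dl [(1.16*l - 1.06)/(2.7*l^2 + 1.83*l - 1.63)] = (-3.132*l^2 + 5.724*l + 0.0490000000000004)/(7.29*l^4 + 9.882*l^3 - 5.4531*l^2 - 5.9658*l + 2.6569)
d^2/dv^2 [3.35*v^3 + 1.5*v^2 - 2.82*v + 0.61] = 20.1*v + 3.0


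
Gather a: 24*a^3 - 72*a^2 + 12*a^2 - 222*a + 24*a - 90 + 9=24*a^3 - 60*a^2 - 198*a - 81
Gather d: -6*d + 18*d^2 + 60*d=18*d^2 + 54*d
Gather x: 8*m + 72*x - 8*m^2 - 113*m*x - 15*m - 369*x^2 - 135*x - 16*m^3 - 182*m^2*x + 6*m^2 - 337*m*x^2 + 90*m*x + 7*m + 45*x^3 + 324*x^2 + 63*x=-16*m^3 - 2*m^2 + 45*x^3 + x^2*(-337*m - 45) + x*(-182*m^2 - 23*m)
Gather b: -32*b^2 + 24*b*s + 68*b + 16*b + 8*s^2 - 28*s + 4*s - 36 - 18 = -32*b^2 + b*(24*s + 84) + 8*s^2 - 24*s - 54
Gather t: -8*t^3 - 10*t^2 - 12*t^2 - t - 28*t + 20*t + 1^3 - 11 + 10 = -8*t^3 - 22*t^2 - 9*t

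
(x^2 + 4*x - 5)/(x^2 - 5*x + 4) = (x + 5)/(x - 4)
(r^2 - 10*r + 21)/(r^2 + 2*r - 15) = (r - 7)/(r + 5)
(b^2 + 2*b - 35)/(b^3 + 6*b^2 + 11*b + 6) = (b^2 + 2*b - 35)/(b^3 + 6*b^2 + 11*b + 6)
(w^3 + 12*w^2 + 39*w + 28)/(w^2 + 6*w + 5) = (w^2 + 11*w + 28)/(w + 5)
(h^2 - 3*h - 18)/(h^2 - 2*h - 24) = (h + 3)/(h + 4)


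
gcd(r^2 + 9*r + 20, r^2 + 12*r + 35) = r + 5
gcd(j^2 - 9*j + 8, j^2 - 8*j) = j - 8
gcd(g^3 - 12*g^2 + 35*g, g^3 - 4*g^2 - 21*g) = g^2 - 7*g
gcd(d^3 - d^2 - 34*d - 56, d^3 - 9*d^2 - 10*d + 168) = d^2 - 3*d - 28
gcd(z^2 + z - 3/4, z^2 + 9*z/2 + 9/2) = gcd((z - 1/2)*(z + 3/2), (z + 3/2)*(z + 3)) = z + 3/2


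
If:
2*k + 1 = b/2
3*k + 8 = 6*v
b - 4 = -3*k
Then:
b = 22/7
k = 2/7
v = 31/21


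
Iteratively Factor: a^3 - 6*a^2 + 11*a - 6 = (a - 3)*(a^2 - 3*a + 2) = (a - 3)*(a - 2)*(a - 1)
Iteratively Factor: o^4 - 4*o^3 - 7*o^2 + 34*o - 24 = (o - 4)*(o^3 - 7*o + 6) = (o - 4)*(o + 3)*(o^2 - 3*o + 2) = (o - 4)*(o - 1)*(o + 3)*(o - 2)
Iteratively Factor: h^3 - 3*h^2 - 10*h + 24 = (h - 2)*(h^2 - h - 12) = (h - 4)*(h - 2)*(h + 3)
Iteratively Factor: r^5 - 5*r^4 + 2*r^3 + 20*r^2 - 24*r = (r)*(r^4 - 5*r^3 + 2*r^2 + 20*r - 24) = r*(r - 3)*(r^3 - 2*r^2 - 4*r + 8) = r*(r - 3)*(r - 2)*(r^2 - 4) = r*(r - 3)*(r - 2)^2*(r + 2)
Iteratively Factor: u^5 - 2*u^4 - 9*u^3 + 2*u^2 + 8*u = (u + 1)*(u^4 - 3*u^3 - 6*u^2 + 8*u) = (u - 1)*(u + 1)*(u^3 - 2*u^2 - 8*u) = (u - 4)*(u - 1)*(u + 1)*(u^2 + 2*u) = (u - 4)*(u - 1)*(u + 1)*(u + 2)*(u)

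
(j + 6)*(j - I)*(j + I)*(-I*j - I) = -I*j^4 - 7*I*j^3 - 7*I*j^2 - 7*I*j - 6*I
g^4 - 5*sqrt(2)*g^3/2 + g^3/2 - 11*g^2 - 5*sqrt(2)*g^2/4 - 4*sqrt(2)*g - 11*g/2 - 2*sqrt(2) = (g + 1/2)*(g - 4*sqrt(2))*(g + sqrt(2)/2)*(g + sqrt(2))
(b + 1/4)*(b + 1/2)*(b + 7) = b^3 + 31*b^2/4 + 43*b/8 + 7/8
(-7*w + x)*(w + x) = -7*w^2 - 6*w*x + x^2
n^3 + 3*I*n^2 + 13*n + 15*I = (n - 3*I)*(n + I)*(n + 5*I)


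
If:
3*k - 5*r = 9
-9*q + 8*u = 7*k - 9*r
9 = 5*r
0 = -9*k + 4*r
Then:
No Solution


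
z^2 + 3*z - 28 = (z - 4)*(z + 7)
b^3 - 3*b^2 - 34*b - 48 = (b - 8)*(b + 2)*(b + 3)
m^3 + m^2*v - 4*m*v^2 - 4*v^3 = (m - 2*v)*(m + v)*(m + 2*v)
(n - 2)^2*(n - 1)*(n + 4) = n^4 - n^3 - 12*n^2 + 28*n - 16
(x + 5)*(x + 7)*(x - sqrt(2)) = x^3 - sqrt(2)*x^2 + 12*x^2 - 12*sqrt(2)*x + 35*x - 35*sqrt(2)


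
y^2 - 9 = (y - 3)*(y + 3)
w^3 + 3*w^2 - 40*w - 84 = (w - 6)*(w + 2)*(w + 7)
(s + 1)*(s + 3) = s^2 + 4*s + 3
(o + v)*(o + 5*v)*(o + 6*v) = o^3 + 12*o^2*v + 41*o*v^2 + 30*v^3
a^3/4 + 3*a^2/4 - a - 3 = (a/4 + 1/2)*(a - 2)*(a + 3)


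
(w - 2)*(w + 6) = w^2 + 4*w - 12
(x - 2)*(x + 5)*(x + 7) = x^3 + 10*x^2 + 11*x - 70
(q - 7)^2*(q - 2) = q^3 - 16*q^2 + 77*q - 98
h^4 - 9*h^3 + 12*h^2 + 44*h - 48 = (h - 6)*(h - 4)*(h - 1)*(h + 2)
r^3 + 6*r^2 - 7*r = r*(r - 1)*(r + 7)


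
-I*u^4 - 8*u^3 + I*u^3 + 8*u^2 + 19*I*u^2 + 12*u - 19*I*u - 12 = (u - 4*I)*(u - 3*I)*(u - I)*(-I*u + I)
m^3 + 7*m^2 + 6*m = m*(m + 1)*(m + 6)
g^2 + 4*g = g*(g + 4)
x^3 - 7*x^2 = x^2*(x - 7)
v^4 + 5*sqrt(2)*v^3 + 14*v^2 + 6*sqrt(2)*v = v*(v + sqrt(2))^2*(v + 3*sqrt(2))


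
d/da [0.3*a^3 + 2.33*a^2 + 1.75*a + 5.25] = 0.9*a^2 + 4.66*a + 1.75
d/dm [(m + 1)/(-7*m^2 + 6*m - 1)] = 7*(m^2 + 2*m - 1)/(49*m^4 - 84*m^3 + 50*m^2 - 12*m + 1)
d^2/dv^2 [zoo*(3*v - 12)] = 0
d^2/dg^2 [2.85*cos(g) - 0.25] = -2.85*cos(g)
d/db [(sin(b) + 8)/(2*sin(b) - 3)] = -19*cos(b)/(2*sin(b) - 3)^2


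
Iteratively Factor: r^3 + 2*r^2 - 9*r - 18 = (r + 2)*(r^2 - 9) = (r + 2)*(r + 3)*(r - 3)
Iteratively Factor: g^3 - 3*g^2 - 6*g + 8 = (g + 2)*(g^2 - 5*g + 4) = (g - 1)*(g + 2)*(g - 4)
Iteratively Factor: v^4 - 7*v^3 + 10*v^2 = (v - 2)*(v^3 - 5*v^2) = v*(v - 2)*(v^2 - 5*v) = v*(v - 5)*(v - 2)*(v)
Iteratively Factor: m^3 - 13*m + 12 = (m - 3)*(m^2 + 3*m - 4) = (m - 3)*(m + 4)*(m - 1)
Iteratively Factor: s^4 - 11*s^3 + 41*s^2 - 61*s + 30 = (s - 1)*(s^3 - 10*s^2 + 31*s - 30) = (s - 2)*(s - 1)*(s^2 - 8*s + 15) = (s - 5)*(s - 2)*(s - 1)*(s - 3)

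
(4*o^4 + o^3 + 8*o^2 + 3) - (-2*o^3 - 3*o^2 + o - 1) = 4*o^4 + 3*o^3 + 11*o^2 - o + 4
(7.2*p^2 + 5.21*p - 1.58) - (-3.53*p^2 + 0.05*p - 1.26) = 10.73*p^2 + 5.16*p - 0.32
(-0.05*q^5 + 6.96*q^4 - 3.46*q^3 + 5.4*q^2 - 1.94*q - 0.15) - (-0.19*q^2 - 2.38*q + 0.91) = -0.05*q^5 + 6.96*q^4 - 3.46*q^3 + 5.59*q^2 + 0.44*q - 1.06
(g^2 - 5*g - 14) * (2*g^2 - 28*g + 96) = 2*g^4 - 38*g^3 + 208*g^2 - 88*g - 1344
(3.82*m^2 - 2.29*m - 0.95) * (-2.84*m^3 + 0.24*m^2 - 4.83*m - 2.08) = -10.8488*m^5 + 7.4204*m^4 - 16.3022*m^3 + 2.8871*m^2 + 9.3517*m + 1.976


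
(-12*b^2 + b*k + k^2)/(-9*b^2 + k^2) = (4*b + k)/(3*b + k)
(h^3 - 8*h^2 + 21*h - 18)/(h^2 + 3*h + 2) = (h^3 - 8*h^2 + 21*h - 18)/(h^2 + 3*h + 2)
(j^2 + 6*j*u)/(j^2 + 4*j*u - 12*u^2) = j/(j - 2*u)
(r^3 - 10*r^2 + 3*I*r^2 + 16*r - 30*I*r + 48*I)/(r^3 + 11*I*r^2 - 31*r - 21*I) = (r^2 - 10*r + 16)/(r^2 + 8*I*r - 7)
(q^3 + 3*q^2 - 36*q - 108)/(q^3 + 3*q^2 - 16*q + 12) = (q^2 - 3*q - 18)/(q^2 - 3*q + 2)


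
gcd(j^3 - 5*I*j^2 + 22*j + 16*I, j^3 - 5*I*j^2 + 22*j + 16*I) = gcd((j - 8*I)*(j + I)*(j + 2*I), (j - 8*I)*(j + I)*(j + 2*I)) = j^3 - 5*I*j^2 + 22*j + 16*I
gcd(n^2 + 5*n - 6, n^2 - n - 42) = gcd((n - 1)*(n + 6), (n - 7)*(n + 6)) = n + 6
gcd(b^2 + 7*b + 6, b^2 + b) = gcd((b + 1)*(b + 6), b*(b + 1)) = b + 1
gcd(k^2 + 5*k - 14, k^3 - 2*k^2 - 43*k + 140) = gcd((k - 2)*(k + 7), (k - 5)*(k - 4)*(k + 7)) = k + 7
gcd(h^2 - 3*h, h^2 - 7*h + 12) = h - 3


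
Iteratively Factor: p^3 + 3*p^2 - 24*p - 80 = (p + 4)*(p^2 - p - 20) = (p - 5)*(p + 4)*(p + 4)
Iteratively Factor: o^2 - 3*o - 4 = (o - 4)*(o + 1)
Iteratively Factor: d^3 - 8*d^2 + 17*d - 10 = (d - 1)*(d^2 - 7*d + 10) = (d - 2)*(d - 1)*(d - 5)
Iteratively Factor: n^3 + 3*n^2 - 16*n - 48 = (n + 3)*(n^2 - 16) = (n + 3)*(n + 4)*(n - 4)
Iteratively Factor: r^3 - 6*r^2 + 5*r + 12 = (r + 1)*(r^2 - 7*r + 12) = (r - 4)*(r + 1)*(r - 3)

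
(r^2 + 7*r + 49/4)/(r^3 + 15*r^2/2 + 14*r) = (r + 7/2)/(r*(r + 4))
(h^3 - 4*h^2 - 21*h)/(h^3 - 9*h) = (h - 7)/(h - 3)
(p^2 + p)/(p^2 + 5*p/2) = 2*(p + 1)/(2*p + 5)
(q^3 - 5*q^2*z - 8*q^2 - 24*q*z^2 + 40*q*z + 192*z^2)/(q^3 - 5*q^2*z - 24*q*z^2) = (q - 8)/q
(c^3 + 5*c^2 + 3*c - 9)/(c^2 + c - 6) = (c^2 + 2*c - 3)/(c - 2)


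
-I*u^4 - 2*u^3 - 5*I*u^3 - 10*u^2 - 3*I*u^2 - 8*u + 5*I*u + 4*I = (u + 4)*(u - I)^2*(-I*u - I)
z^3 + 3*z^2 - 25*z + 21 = (z - 3)*(z - 1)*(z + 7)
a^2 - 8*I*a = a*(a - 8*I)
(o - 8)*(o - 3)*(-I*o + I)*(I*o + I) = o^4 - 11*o^3 + 23*o^2 + 11*o - 24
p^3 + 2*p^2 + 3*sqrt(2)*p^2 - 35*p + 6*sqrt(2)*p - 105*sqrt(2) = (p - 5)*(p + 7)*(p + 3*sqrt(2))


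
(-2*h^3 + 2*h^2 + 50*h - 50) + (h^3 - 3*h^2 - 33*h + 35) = -h^3 - h^2 + 17*h - 15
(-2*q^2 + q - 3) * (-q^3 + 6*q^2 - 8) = 2*q^5 - 13*q^4 + 9*q^3 - 2*q^2 - 8*q + 24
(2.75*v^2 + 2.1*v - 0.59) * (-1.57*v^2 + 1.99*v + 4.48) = -4.3175*v^4 + 2.1755*v^3 + 17.4253*v^2 + 8.2339*v - 2.6432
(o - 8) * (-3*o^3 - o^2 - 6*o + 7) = -3*o^4 + 23*o^3 + 2*o^2 + 55*o - 56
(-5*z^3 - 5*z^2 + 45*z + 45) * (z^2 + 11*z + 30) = -5*z^5 - 60*z^4 - 160*z^3 + 390*z^2 + 1845*z + 1350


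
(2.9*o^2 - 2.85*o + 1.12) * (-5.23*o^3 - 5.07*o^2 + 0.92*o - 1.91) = -15.167*o^5 + 0.202500000000001*o^4 + 11.2599*o^3 - 13.8394*o^2 + 6.4739*o - 2.1392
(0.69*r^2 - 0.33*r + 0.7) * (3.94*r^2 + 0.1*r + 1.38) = 2.7186*r^4 - 1.2312*r^3 + 3.6772*r^2 - 0.3854*r + 0.966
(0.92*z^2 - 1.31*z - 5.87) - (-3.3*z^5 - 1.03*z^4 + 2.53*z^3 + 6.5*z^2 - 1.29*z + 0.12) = 3.3*z^5 + 1.03*z^4 - 2.53*z^3 - 5.58*z^2 - 0.02*z - 5.99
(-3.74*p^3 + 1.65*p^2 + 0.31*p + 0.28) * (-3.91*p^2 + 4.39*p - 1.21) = 14.6234*p^5 - 22.8701*p^4 + 10.5568*p^3 - 1.7304*p^2 + 0.8541*p - 0.3388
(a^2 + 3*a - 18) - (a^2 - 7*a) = 10*a - 18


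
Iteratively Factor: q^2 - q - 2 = (q - 2)*(q + 1)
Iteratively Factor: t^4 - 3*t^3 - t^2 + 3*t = (t)*(t^3 - 3*t^2 - t + 3) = t*(t - 1)*(t^2 - 2*t - 3) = t*(t - 1)*(t + 1)*(t - 3)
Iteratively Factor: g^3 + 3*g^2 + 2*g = (g + 1)*(g^2 + 2*g) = g*(g + 1)*(g + 2)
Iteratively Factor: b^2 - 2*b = (b - 2)*(b)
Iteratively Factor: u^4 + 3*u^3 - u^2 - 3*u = (u - 1)*(u^3 + 4*u^2 + 3*u) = (u - 1)*(u + 3)*(u^2 + u) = u*(u - 1)*(u + 3)*(u + 1)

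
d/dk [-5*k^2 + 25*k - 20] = 25 - 10*k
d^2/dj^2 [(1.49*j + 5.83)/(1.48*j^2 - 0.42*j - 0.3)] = ((-13.2312*j - 16.0052)*(-1.48*j^2 + 0.42*j + 0.3) - (1.49*j + 5.83)*(2.96*j - 0.42)*(5.92*j - 0.84))/(-1.48*j^2 + 0.42*j + 0.3)^3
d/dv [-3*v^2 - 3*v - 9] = -6*v - 3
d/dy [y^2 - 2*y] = 2*y - 2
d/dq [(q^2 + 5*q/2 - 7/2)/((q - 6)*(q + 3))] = (-11*q^2 - 58*q - 111)/(2*(q^4 - 6*q^3 - 27*q^2 + 108*q + 324))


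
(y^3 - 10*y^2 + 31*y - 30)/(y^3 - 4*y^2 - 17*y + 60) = (y - 2)/(y + 4)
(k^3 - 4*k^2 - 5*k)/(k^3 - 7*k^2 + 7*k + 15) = k/(k - 3)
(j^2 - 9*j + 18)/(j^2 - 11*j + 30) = (j - 3)/(j - 5)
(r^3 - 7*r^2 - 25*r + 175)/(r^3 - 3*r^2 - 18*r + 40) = (r^2 - 2*r - 35)/(r^2 + 2*r - 8)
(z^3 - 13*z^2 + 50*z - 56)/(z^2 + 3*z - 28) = (z^2 - 9*z + 14)/(z + 7)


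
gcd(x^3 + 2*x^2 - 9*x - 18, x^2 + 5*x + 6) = x^2 + 5*x + 6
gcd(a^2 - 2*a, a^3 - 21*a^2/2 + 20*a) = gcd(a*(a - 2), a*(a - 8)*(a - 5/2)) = a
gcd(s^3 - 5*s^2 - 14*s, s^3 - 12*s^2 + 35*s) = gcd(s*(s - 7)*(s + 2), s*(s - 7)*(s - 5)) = s^2 - 7*s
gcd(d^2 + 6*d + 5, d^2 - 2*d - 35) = d + 5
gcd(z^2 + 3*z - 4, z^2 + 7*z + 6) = 1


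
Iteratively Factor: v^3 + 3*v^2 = (v)*(v^2 + 3*v) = v^2*(v + 3)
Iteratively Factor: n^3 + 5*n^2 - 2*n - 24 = (n + 3)*(n^2 + 2*n - 8) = (n - 2)*(n + 3)*(n + 4)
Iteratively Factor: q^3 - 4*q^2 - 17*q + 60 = (q - 5)*(q^2 + q - 12) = (q - 5)*(q + 4)*(q - 3)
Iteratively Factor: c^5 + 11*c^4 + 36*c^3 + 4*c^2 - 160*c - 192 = (c + 4)*(c^4 + 7*c^3 + 8*c^2 - 28*c - 48) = (c - 2)*(c + 4)*(c^3 + 9*c^2 + 26*c + 24) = (c - 2)*(c + 3)*(c + 4)*(c^2 + 6*c + 8) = (c - 2)*(c + 2)*(c + 3)*(c + 4)*(c + 4)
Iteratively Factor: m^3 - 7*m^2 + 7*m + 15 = (m - 5)*(m^2 - 2*m - 3) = (m - 5)*(m - 3)*(m + 1)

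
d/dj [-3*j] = -3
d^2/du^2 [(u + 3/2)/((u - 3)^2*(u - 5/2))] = 2*(24*u^3 + 12*u^2 - 574*u + 993)/(8*u^7 - 156*u^6 + 1302*u^5 - 6029*u^4 + 16728*u^3 - 27810*u^2 + 25650*u - 10125)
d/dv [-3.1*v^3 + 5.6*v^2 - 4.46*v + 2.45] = -9.3*v^2 + 11.2*v - 4.46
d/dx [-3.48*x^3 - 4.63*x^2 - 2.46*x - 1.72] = -10.44*x^2 - 9.26*x - 2.46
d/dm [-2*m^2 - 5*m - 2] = -4*m - 5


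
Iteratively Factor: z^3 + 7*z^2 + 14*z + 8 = (z + 1)*(z^2 + 6*z + 8) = (z + 1)*(z + 4)*(z + 2)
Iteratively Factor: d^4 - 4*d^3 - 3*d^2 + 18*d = (d - 3)*(d^3 - d^2 - 6*d) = (d - 3)*(d + 2)*(d^2 - 3*d) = d*(d - 3)*(d + 2)*(d - 3)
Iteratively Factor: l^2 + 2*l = (l)*(l + 2)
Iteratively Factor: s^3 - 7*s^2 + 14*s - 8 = (s - 4)*(s^2 - 3*s + 2) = (s - 4)*(s - 2)*(s - 1)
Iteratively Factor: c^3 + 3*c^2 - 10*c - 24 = (c + 4)*(c^2 - c - 6) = (c - 3)*(c + 4)*(c + 2)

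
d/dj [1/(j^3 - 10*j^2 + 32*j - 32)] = (-3*j^2 + 20*j - 32)/(j^3 - 10*j^2 + 32*j - 32)^2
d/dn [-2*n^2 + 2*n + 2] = 2 - 4*n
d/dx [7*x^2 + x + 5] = 14*x + 1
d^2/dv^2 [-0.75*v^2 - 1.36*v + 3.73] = -1.50000000000000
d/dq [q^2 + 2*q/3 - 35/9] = 2*q + 2/3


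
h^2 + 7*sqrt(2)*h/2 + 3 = (h + sqrt(2)/2)*(h + 3*sqrt(2))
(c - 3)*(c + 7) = c^2 + 4*c - 21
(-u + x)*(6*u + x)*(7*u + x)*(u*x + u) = -42*u^4*x - 42*u^4 + 29*u^3*x^2 + 29*u^3*x + 12*u^2*x^3 + 12*u^2*x^2 + u*x^4 + u*x^3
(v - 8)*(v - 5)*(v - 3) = v^3 - 16*v^2 + 79*v - 120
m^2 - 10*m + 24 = (m - 6)*(m - 4)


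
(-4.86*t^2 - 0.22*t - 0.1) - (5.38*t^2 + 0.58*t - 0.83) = -10.24*t^2 - 0.8*t + 0.73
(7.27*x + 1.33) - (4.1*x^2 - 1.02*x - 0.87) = -4.1*x^2 + 8.29*x + 2.2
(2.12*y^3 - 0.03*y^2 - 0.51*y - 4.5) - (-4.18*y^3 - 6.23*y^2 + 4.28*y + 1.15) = 6.3*y^3 + 6.2*y^2 - 4.79*y - 5.65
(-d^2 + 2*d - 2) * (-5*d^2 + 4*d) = 5*d^4 - 14*d^3 + 18*d^2 - 8*d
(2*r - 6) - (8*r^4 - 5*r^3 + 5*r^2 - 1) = -8*r^4 + 5*r^3 - 5*r^2 + 2*r - 5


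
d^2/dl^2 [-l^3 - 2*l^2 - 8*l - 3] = -6*l - 4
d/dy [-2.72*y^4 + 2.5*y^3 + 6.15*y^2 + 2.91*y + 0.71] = -10.88*y^3 + 7.5*y^2 + 12.3*y + 2.91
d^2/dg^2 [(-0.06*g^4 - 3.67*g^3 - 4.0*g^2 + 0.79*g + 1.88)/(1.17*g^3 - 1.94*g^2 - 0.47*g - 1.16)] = (-28.129152*g^6 - 6.43705199999999*g^5 - 53.734824*g^4 - 115.795916*g^3 + 90.152256*g^2 - 14.702688*g - 19.257136)/(1.601613*g^9 - 7.966998*g^8 + 11.280087*g^7 - 5.66432*g^6 + 11.266491*g^5 - 10.555662*g^4 - 1.726895*g^3 - 8.600124*g^2 - 1.897296*g - 1.560896)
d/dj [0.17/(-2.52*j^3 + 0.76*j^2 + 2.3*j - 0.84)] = (1.2852*j^2 - 0.2584*j - 0.391)/(2.52*j^3 - 0.76*j^2 - 2.3*j + 0.84)^2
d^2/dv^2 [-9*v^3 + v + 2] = -54*v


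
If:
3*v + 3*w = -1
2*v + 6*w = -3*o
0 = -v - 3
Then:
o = -10/3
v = -3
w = 8/3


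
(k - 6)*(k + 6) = k^2 - 36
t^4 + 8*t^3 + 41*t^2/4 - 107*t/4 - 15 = (t - 3/2)*(t + 1/2)*(t + 4)*(t + 5)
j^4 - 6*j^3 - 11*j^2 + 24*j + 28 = (j - 7)*(j - 2)*(j + 1)*(j + 2)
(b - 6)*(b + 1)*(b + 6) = b^3 + b^2 - 36*b - 36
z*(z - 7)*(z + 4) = z^3 - 3*z^2 - 28*z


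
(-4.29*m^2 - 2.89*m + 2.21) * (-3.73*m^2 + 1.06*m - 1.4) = 16.0017*m^4 + 6.2323*m^3 - 5.3007*m^2 + 6.3886*m - 3.094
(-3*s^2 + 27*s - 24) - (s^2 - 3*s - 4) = -4*s^2 + 30*s - 20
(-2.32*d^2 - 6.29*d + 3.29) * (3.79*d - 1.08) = -8.7928*d^3 - 21.3335*d^2 + 19.2623*d - 3.5532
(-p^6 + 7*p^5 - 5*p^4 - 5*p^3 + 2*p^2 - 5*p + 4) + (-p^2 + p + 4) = -p^6 + 7*p^5 - 5*p^4 - 5*p^3 + p^2 - 4*p + 8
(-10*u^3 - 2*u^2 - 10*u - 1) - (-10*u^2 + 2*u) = -10*u^3 + 8*u^2 - 12*u - 1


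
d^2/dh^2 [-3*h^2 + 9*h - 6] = -6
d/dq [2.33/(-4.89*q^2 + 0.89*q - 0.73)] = (22.7874*q - 2.0737)/(4.89*q^2 - 0.89*q + 0.73)^2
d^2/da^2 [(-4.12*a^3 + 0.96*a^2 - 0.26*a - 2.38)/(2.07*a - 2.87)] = (-35.307576*a^3 + 146.859048*a^2 - 203.616168*a - 7.670544)/(8.869743*a^3 - 36.892989*a^2 + 51.151149*a - 23.639903)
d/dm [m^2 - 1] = 2*m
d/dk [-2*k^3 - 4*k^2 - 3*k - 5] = -6*k^2 - 8*k - 3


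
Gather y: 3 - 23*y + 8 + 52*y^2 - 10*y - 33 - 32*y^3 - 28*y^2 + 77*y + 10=-32*y^3 + 24*y^2 + 44*y - 12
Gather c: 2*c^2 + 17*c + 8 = 2*c^2 + 17*c + 8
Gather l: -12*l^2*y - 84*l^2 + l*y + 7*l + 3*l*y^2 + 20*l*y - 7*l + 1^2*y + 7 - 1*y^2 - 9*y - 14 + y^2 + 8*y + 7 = l^2*(-12*y - 84) + l*(3*y^2 + 21*y)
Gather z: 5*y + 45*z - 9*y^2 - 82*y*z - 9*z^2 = -9*y^2 + 5*y - 9*z^2 + z*(45 - 82*y)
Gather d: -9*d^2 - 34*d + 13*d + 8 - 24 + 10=-9*d^2 - 21*d - 6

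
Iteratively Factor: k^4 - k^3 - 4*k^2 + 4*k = (k)*(k^3 - k^2 - 4*k + 4) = k*(k - 1)*(k^2 - 4) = k*(k - 2)*(k - 1)*(k + 2)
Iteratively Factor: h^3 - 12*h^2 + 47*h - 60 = (h - 4)*(h^2 - 8*h + 15) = (h - 4)*(h - 3)*(h - 5)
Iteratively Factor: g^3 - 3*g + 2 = (g + 2)*(g^2 - 2*g + 1) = (g - 1)*(g + 2)*(g - 1)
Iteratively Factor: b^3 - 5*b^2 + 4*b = (b - 4)*(b^2 - b) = (b - 4)*(b - 1)*(b)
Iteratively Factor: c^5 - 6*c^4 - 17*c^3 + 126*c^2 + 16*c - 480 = (c - 3)*(c^4 - 3*c^3 - 26*c^2 + 48*c + 160) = (c - 3)*(c + 4)*(c^3 - 7*c^2 + 2*c + 40) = (c - 5)*(c - 3)*(c + 4)*(c^2 - 2*c - 8) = (c - 5)*(c - 4)*(c - 3)*(c + 4)*(c + 2)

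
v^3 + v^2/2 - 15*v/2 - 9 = (v - 3)*(v + 3/2)*(v + 2)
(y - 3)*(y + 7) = y^2 + 4*y - 21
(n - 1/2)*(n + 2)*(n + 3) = n^3 + 9*n^2/2 + 7*n/2 - 3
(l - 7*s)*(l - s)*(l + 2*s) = l^3 - 6*l^2*s - 9*l*s^2 + 14*s^3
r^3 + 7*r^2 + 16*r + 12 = (r + 2)^2*(r + 3)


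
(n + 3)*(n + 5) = n^2 + 8*n + 15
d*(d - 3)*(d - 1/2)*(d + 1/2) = d^4 - 3*d^3 - d^2/4 + 3*d/4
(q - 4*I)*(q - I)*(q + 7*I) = q^3 + 2*I*q^2 + 31*q - 28*I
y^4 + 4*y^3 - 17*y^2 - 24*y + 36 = (y - 3)*(y - 1)*(y + 2)*(y + 6)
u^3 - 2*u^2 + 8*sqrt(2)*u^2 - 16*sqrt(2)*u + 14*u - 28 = (u - 2)*(u + sqrt(2))*(u + 7*sqrt(2))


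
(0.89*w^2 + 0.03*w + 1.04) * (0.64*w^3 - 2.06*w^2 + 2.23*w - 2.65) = 0.5696*w^5 - 1.8142*w^4 + 2.5885*w^3 - 4.434*w^2 + 2.2397*w - 2.756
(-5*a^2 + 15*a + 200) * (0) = 0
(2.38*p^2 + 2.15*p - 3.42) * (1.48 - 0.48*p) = -1.1424*p^3 + 2.4904*p^2 + 4.8236*p - 5.0616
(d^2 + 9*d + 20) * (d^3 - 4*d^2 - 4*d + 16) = d^5 + 5*d^4 - 20*d^3 - 100*d^2 + 64*d + 320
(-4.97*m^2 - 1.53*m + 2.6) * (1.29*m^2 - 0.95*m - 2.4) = -6.4113*m^4 + 2.7478*m^3 + 16.7355*m^2 + 1.202*m - 6.24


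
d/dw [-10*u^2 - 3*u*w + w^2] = -3*u + 2*w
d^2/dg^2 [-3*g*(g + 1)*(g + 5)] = -18*g - 36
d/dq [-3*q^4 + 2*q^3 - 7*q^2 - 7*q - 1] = -12*q^3 + 6*q^2 - 14*q - 7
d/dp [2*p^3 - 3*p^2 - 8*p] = 6*p^2 - 6*p - 8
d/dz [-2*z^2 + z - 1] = 1 - 4*z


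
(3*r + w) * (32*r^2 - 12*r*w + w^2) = 96*r^3 - 4*r^2*w - 9*r*w^2 + w^3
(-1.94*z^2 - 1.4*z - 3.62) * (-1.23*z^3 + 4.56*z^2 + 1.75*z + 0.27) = 2.3862*z^5 - 7.1244*z^4 - 5.3264*z^3 - 19.481*z^2 - 6.713*z - 0.9774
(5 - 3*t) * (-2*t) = 6*t^2 - 10*t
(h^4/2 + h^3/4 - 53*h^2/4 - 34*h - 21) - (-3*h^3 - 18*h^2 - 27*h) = h^4/2 + 13*h^3/4 + 19*h^2/4 - 7*h - 21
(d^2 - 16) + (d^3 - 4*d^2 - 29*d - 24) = d^3 - 3*d^2 - 29*d - 40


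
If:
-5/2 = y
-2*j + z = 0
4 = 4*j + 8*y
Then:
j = 6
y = -5/2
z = 12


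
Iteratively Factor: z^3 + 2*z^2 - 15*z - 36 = (z + 3)*(z^2 - z - 12) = (z - 4)*(z + 3)*(z + 3)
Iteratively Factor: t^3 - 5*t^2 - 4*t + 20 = (t - 5)*(t^2 - 4) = (t - 5)*(t - 2)*(t + 2)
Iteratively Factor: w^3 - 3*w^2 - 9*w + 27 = (w + 3)*(w^2 - 6*w + 9) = (w - 3)*(w + 3)*(w - 3)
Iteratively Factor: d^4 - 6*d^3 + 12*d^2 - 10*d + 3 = (d - 1)*(d^3 - 5*d^2 + 7*d - 3) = (d - 1)^2*(d^2 - 4*d + 3) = (d - 3)*(d - 1)^2*(d - 1)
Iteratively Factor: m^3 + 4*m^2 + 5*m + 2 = (m + 1)*(m^2 + 3*m + 2) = (m + 1)*(m + 2)*(m + 1)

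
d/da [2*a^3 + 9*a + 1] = 6*a^2 + 9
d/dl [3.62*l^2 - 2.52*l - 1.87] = 7.24*l - 2.52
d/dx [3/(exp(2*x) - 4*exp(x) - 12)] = 6*(2 - exp(x))*exp(x)/(-exp(2*x) + 4*exp(x) + 12)^2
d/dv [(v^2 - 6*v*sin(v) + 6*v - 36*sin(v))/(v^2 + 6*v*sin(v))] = 6*(-2*v^3*cos(v) + 2*v^2*sin(v) - 12*v^2*cos(v) - v^2 + 12*v*sin(v) + 36*sin(v)^2)/(v^2*(v + 6*sin(v))^2)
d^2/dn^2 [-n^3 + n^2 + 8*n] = 2 - 6*n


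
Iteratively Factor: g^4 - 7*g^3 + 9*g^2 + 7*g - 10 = (g - 2)*(g^3 - 5*g^2 - g + 5) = (g - 2)*(g + 1)*(g^2 - 6*g + 5) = (g - 5)*(g - 2)*(g + 1)*(g - 1)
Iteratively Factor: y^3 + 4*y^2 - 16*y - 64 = (y - 4)*(y^2 + 8*y + 16) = (y - 4)*(y + 4)*(y + 4)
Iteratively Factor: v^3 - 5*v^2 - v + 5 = (v - 1)*(v^2 - 4*v - 5) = (v - 1)*(v + 1)*(v - 5)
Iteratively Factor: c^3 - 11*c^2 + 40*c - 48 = (c - 4)*(c^2 - 7*c + 12) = (c - 4)*(c - 3)*(c - 4)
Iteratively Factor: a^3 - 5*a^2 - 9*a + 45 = (a - 3)*(a^2 - 2*a - 15) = (a - 3)*(a + 3)*(a - 5)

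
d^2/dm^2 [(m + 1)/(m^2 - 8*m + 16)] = 2*(m + 11)/(m^4 - 16*m^3 + 96*m^2 - 256*m + 256)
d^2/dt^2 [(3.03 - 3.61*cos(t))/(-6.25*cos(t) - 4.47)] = (-156.781674*cos(t) + 109.606875*cos(2*t) - 328.820625)/(244.140625*cos(t)^3 + 523.828125*cos(t)^2 + 374.641875*cos(t) + 89.314623)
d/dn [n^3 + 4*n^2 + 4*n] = 3*n^2 + 8*n + 4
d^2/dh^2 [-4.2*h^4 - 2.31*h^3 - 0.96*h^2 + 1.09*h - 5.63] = -50.4*h^2 - 13.86*h - 1.92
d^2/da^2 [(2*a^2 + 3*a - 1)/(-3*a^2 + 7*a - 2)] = 2*(-69*a^3 + 63*a^2 - 9*a - 7)/(27*a^6 - 189*a^5 + 495*a^4 - 595*a^3 + 330*a^2 - 84*a + 8)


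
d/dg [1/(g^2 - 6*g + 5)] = 2*(3 - g)/(g^2 - 6*g + 5)^2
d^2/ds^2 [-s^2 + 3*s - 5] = -2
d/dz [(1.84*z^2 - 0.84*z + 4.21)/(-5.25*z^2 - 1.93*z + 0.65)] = (-7.9612*z^2 + 46.597*z + 7.5793)/(27.5625*z^4 + 20.265*z^3 - 3.1001*z^2 - 2.509*z + 0.4225)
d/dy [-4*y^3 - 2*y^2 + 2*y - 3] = -12*y^2 - 4*y + 2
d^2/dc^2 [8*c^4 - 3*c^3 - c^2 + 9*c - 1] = 96*c^2 - 18*c - 2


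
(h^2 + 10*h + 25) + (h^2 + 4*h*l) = 2*h^2 + 4*h*l + 10*h + 25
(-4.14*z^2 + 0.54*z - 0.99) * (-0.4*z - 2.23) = 1.656*z^3 + 9.0162*z^2 - 0.8082*z + 2.2077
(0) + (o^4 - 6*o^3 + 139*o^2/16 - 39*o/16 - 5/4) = o^4 - 6*o^3 + 139*o^2/16 - 39*o/16 - 5/4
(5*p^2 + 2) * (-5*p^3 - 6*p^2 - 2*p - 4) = -25*p^5 - 30*p^4 - 20*p^3 - 32*p^2 - 4*p - 8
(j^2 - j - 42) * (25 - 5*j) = -5*j^3 + 30*j^2 + 185*j - 1050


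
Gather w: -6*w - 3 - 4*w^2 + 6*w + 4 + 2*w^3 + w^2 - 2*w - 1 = 2*w^3 - 3*w^2 - 2*w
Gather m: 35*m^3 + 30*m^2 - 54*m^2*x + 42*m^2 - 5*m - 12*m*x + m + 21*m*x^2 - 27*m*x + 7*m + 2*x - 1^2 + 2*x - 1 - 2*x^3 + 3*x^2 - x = 35*m^3 + m^2*(72 - 54*x) + m*(21*x^2 - 39*x + 3) - 2*x^3 + 3*x^2 + 3*x - 2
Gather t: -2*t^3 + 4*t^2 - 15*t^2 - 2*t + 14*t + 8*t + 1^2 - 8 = -2*t^3 - 11*t^2 + 20*t - 7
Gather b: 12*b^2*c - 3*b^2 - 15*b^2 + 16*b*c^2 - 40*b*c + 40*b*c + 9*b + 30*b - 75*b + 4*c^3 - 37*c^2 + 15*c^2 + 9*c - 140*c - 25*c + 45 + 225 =b^2*(12*c - 18) + b*(16*c^2 - 36) + 4*c^3 - 22*c^2 - 156*c + 270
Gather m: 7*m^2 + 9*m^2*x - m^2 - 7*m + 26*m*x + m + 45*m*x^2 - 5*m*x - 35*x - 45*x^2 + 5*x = m^2*(9*x + 6) + m*(45*x^2 + 21*x - 6) - 45*x^2 - 30*x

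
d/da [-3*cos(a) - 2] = 3*sin(a)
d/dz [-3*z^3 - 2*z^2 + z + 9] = -9*z^2 - 4*z + 1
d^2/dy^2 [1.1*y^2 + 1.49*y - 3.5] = 2.20000000000000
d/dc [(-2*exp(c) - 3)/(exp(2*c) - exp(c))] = (2*exp(2*c) + 6*exp(c) - 3)*exp(-c)/(exp(2*c) - 2*exp(c) + 1)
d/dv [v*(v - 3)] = 2*v - 3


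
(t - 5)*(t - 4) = t^2 - 9*t + 20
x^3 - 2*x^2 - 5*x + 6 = (x - 3)*(x - 1)*(x + 2)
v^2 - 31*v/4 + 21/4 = (v - 7)*(v - 3/4)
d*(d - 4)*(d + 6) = d^3 + 2*d^2 - 24*d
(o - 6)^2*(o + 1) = o^3 - 11*o^2 + 24*o + 36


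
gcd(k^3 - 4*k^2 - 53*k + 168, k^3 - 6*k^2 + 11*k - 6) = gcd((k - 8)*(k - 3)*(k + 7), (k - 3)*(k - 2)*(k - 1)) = k - 3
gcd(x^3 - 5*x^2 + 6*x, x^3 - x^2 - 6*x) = x^2 - 3*x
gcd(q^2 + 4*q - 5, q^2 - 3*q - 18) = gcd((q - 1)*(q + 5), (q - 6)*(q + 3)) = 1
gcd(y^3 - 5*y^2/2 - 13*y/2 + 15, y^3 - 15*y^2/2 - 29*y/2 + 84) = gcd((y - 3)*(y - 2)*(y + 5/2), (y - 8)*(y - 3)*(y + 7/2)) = y - 3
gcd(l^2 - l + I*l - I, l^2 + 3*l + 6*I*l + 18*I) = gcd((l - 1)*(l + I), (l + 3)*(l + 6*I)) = 1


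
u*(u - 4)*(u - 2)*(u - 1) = u^4 - 7*u^3 + 14*u^2 - 8*u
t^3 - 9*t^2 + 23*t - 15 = (t - 5)*(t - 3)*(t - 1)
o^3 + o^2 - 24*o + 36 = (o - 3)*(o - 2)*(o + 6)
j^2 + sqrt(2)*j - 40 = (j - 4*sqrt(2))*(j + 5*sqrt(2))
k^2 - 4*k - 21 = (k - 7)*(k + 3)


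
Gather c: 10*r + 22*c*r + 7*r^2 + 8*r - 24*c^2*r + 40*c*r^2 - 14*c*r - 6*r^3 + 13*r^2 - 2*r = -24*c^2*r + c*(40*r^2 + 8*r) - 6*r^3 + 20*r^2 + 16*r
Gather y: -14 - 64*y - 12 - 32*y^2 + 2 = -32*y^2 - 64*y - 24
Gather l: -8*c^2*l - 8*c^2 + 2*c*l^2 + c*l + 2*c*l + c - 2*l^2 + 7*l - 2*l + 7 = -8*c^2 + c + l^2*(2*c - 2) + l*(-8*c^2 + 3*c + 5) + 7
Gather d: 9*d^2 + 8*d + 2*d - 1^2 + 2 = 9*d^2 + 10*d + 1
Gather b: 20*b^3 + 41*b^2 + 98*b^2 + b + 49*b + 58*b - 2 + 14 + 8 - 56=20*b^3 + 139*b^2 + 108*b - 36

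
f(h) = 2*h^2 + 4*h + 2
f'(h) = 4*h + 4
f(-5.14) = 34.28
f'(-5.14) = -16.56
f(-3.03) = 8.24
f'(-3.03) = -8.12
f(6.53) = 113.40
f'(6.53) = 30.12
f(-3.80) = 15.68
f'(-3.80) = -11.20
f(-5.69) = 43.99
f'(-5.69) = -18.76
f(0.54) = 4.74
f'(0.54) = 6.16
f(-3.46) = 12.10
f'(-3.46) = -9.84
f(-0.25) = 1.12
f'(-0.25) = 3.00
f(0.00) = 2.00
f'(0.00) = 4.00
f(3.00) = 32.00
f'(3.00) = 16.00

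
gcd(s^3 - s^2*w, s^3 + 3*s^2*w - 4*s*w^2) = s^2 - s*w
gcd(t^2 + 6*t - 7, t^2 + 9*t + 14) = t + 7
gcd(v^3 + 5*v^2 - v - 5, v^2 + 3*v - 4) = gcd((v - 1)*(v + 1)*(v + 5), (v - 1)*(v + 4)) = v - 1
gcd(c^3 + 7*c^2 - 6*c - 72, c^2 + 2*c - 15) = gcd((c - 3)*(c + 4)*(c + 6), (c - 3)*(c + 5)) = c - 3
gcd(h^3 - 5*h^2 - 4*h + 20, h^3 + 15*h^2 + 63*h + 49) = 1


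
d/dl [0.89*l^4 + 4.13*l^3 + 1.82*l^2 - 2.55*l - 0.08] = 3.56*l^3 + 12.39*l^2 + 3.64*l - 2.55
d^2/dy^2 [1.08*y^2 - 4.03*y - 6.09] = 2.16000000000000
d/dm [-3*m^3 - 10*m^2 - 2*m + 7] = -9*m^2 - 20*m - 2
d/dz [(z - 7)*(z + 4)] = 2*z - 3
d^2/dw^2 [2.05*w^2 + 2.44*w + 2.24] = 4.10000000000000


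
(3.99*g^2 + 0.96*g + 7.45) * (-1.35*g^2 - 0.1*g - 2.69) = -5.3865*g^4 - 1.695*g^3 - 20.8866*g^2 - 3.3274*g - 20.0405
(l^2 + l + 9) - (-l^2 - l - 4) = 2*l^2 + 2*l + 13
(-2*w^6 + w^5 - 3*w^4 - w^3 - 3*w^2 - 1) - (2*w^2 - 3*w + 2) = -2*w^6 + w^5 - 3*w^4 - w^3 - 5*w^2 + 3*w - 3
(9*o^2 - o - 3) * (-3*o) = -27*o^3 + 3*o^2 + 9*o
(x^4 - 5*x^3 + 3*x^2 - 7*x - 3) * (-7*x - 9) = -7*x^5 + 26*x^4 + 24*x^3 + 22*x^2 + 84*x + 27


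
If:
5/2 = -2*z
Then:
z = -5/4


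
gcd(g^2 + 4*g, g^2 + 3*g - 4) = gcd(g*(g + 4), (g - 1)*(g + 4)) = g + 4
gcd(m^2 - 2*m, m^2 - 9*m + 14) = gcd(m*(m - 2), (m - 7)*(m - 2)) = m - 2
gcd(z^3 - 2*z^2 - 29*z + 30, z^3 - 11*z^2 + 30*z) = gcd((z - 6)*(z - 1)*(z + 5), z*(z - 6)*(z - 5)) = z - 6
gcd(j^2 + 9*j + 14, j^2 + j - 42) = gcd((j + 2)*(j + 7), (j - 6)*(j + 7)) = j + 7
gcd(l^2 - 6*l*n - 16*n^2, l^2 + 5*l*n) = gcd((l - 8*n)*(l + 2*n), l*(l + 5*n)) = 1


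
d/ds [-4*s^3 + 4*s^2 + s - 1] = -12*s^2 + 8*s + 1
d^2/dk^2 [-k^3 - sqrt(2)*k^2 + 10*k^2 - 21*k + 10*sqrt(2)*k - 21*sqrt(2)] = -6*k - 2*sqrt(2) + 20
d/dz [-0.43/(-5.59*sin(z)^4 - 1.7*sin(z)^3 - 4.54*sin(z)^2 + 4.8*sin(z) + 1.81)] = (-9.6148*sin(z)^3 - 2.193*sin(z)^2 - 3.9044*sin(z) + 2.064)*cos(z)/(5.59*sin(z)^4 + 1.7*sin(z)^3 + 4.54*sin(z)^2 - 4.8*sin(z) - 1.81)^2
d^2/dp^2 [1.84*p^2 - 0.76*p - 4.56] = 3.68000000000000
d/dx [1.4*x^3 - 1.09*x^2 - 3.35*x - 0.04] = 4.2*x^2 - 2.18*x - 3.35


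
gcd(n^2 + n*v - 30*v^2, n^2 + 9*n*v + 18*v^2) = n + 6*v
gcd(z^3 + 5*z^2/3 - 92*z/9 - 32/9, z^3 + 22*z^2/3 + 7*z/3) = z + 1/3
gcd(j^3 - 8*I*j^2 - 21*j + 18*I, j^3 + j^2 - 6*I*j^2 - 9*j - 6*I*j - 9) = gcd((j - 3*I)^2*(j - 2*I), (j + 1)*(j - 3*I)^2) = j^2 - 6*I*j - 9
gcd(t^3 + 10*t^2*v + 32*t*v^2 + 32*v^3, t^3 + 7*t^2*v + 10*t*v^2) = t + 2*v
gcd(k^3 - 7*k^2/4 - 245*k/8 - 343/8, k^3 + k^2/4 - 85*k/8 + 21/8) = k + 7/2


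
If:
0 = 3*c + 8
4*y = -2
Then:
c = -8/3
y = -1/2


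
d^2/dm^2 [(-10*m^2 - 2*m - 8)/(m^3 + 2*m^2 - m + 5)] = 4*(-5*m^6 - 3*m^5 - 45*m^4 + 96*m^3 + 144*m^2 + 114*m - 94)/(m^9 + 6*m^8 + 9*m^7 + 11*m^6 + 51*m^5 + 36*m^4 + 14*m^3 + 165*m^2 - 75*m + 125)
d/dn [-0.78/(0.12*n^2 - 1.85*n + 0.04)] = (0.1872*n - 1.443)/(0.12*n^2 - 1.85*n + 0.04)^2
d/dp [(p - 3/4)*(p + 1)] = 2*p + 1/4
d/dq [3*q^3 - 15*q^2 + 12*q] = 9*q^2 - 30*q + 12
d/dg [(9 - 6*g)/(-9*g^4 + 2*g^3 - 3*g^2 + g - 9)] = 3*(-54*g^4 + 116*g^3 - 24*g^2 + 18*g + 15)/(81*g^8 - 36*g^7 + 58*g^6 - 30*g^5 + 175*g^4 - 42*g^3 + 55*g^2 - 18*g + 81)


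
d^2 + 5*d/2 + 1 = (d + 1/2)*(d + 2)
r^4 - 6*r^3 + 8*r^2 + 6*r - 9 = (r - 3)^2*(r - 1)*(r + 1)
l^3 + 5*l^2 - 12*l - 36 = (l - 3)*(l + 2)*(l + 6)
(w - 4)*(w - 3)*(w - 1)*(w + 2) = w^4 - 6*w^3 + 3*w^2 + 26*w - 24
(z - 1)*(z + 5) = z^2 + 4*z - 5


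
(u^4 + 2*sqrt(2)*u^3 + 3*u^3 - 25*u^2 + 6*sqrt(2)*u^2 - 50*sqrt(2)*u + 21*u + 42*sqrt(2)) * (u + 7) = u^5 + 2*sqrt(2)*u^4 + 10*u^4 - 4*u^3 + 20*sqrt(2)*u^3 - 154*u^2 - 8*sqrt(2)*u^2 - 308*sqrt(2)*u + 147*u + 294*sqrt(2)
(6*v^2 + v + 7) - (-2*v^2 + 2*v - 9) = 8*v^2 - v + 16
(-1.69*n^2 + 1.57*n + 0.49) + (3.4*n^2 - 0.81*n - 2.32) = 1.71*n^2 + 0.76*n - 1.83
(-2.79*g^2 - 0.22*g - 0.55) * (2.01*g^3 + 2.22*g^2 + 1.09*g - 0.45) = -5.6079*g^5 - 6.636*g^4 - 4.635*g^3 - 0.2053*g^2 - 0.5005*g + 0.2475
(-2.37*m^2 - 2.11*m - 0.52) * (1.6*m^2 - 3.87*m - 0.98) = -3.792*m^4 + 5.7959*m^3 + 9.6563*m^2 + 4.0802*m + 0.5096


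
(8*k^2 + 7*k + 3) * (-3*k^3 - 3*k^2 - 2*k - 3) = -24*k^5 - 45*k^4 - 46*k^3 - 47*k^2 - 27*k - 9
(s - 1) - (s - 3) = 2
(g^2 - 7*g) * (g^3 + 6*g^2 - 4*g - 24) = g^5 - g^4 - 46*g^3 + 4*g^2 + 168*g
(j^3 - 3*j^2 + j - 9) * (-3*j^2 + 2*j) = -3*j^5 + 11*j^4 - 9*j^3 + 29*j^2 - 18*j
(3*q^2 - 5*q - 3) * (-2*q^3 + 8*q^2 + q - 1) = -6*q^5 + 34*q^4 - 31*q^3 - 32*q^2 + 2*q + 3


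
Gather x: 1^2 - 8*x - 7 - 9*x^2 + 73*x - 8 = -9*x^2 + 65*x - 14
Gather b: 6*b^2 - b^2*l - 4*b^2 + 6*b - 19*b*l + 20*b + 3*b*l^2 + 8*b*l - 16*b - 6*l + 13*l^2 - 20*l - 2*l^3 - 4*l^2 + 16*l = b^2*(2 - l) + b*(3*l^2 - 11*l + 10) - 2*l^3 + 9*l^2 - 10*l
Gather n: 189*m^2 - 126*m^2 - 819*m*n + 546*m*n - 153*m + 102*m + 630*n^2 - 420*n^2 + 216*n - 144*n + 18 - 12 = 63*m^2 - 51*m + 210*n^2 + n*(72 - 273*m) + 6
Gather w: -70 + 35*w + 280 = 35*w + 210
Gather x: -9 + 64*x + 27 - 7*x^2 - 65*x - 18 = -7*x^2 - x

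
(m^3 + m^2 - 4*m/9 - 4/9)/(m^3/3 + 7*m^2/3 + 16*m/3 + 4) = (9*m^3 + 9*m^2 - 4*m - 4)/(3*(m^3 + 7*m^2 + 16*m + 12))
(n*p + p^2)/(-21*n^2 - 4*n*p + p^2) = p*(n + p)/(-21*n^2 - 4*n*p + p^2)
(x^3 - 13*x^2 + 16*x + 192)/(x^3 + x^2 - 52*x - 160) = (x^2 - 5*x - 24)/(x^2 + 9*x + 20)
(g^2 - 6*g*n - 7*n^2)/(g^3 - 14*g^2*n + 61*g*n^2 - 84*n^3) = (g + n)/(g^2 - 7*g*n + 12*n^2)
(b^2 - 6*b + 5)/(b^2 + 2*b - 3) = (b - 5)/(b + 3)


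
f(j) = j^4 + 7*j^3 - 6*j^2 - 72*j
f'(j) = 4*j^3 + 21*j^2 - 12*j - 72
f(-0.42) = 28.69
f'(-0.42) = -63.55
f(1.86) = -97.66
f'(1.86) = 4.07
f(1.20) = -80.87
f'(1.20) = -49.25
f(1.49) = -92.52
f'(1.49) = -30.03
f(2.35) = -80.99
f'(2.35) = 67.68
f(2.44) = -74.27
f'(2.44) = 81.85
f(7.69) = 5771.88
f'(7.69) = 2896.60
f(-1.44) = 74.64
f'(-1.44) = -23.12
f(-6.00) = 0.00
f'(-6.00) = -108.00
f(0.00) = 0.00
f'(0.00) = -72.00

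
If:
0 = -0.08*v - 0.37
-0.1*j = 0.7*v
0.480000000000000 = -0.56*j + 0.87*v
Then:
No Solution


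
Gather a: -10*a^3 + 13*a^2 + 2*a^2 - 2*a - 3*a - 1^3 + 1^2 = -10*a^3 + 15*a^2 - 5*a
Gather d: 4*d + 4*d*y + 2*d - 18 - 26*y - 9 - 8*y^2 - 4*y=d*(4*y + 6) - 8*y^2 - 30*y - 27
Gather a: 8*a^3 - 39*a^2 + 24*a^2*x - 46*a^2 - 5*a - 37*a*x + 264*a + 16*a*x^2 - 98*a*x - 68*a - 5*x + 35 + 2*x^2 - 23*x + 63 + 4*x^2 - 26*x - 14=8*a^3 + a^2*(24*x - 85) + a*(16*x^2 - 135*x + 191) + 6*x^2 - 54*x + 84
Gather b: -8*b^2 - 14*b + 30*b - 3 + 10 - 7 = -8*b^2 + 16*b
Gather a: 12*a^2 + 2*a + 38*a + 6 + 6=12*a^2 + 40*a + 12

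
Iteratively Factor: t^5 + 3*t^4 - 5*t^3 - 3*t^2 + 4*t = (t + 1)*(t^4 + 2*t^3 - 7*t^2 + 4*t) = (t - 1)*(t + 1)*(t^3 + 3*t^2 - 4*t) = (t - 1)*(t + 1)*(t + 4)*(t^2 - t) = (t - 1)^2*(t + 1)*(t + 4)*(t)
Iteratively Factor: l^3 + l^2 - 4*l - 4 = (l - 2)*(l^2 + 3*l + 2) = (l - 2)*(l + 2)*(l + 1)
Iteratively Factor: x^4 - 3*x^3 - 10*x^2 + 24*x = (x - 2)*(x^3 - x^2 - 12*x) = (x - 2)*(x + 3)*(x^2 - 4*x) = x*(x - 2)*(x + 3)*(x - 4)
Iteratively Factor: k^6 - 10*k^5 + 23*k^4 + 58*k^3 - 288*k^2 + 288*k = (k + 3)*(k^5 - 13*k^4 + 62*k^3 - 128*k^2 + 96*k) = (k - 4)*(k + 3)*(k^4 - 9*k^3 + 26*k^2 - 24*k) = (k - 4)*(k - 3)*(k + 3)*(k^3 - 6*k^2 + 8*k) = k*(k - 4)*(k - 3)*(k + 3)*(k^2 - 6*k + 8) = k*(k - 4)*(k - 3)*(k - 2)*(k + 3)*(k - 4)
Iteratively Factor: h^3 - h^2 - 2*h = (h + 1)*(h^2 - 2*h) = (h - 2)*(h + 1)*(h)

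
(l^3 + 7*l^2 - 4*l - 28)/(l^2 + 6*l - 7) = (l^2 - 4)/(l - 1)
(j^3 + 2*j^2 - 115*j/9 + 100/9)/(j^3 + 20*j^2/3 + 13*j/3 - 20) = (j - 5/3)/(j + 3)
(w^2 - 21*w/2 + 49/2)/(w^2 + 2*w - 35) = (2*w^2 - 21*w + 49)/(2*(w^2 + 2*w - 35))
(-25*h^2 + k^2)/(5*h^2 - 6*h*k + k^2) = (-5*h - k)/(h - k)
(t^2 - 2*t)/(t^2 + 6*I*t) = (t - 2)/(t + 6*I)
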